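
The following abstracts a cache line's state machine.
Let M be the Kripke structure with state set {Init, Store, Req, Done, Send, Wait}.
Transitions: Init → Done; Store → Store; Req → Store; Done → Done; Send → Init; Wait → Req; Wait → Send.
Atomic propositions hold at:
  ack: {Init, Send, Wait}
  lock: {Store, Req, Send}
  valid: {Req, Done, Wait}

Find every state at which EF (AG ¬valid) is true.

{Store, Req, Wait}

Sat(¬valid) = {Init, Store, Send}
AG ¬valid: greatest fixpoint, start Z0 = {Init, Store, Send}, keep only states in Sat with every successor in Z. Z1 = {Store, Send}; Z2 = {Store}; fixed.
Sat(AG ¬valid) = {Store}
EF (AG ¬valid): least fixpoint, start Z0 = {Store}, add states with some successor in Z. Z1 = {Store, Req}; Z2 = {Store, Req, Wait}; fixed.
Sat(EF (AG ¬valid)) = {Store, Req, Wait}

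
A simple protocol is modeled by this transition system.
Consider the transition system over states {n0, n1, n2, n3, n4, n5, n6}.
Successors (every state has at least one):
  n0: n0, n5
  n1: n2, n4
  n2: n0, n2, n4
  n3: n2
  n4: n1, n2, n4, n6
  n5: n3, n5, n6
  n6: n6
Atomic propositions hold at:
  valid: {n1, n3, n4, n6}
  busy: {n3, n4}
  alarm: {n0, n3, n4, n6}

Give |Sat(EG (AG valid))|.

1

AG valid: greatest fixpoint, start Z0 = {n1, n3, n4, n6}, keep only states in Sat with every successor in Z. Z1 = {n6}; fixed.
Sat(AG valid) = {n6}
EG (AG valid): greatest fixpoint, start Z0 = {n6}, keep only states in Sat with some successor in Z. Already a fixed point.
Sat(EG (AG valid)) = {n6}
|Sat(EG (AG valid))| = |{n6}| = 1.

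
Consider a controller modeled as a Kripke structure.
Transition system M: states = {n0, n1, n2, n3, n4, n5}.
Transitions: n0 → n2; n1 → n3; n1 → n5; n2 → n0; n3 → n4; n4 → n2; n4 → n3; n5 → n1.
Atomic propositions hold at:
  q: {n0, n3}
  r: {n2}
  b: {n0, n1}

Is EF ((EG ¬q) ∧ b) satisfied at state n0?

Sat(¬q) = {n1, n2, n4, n5}
EG ¬q: greatest fixpoint, start Z0 = {n1, n2, n4, n5}, keep only states in Sat with some successor in Z. Z1 = {n1, n4, n5}; Z2 = {n1, n5}; fixed.
Sat(EG ¬q) = {n1, n5}
Sat((EG ¬q) ∧ b) = {n1}
EF ((EG ¬q) ∧ b): least fixpoint, start Z0 = {n1}, add states with some successor in Z. Z1 = {n1, n5}; fixed.
Sat(EF ((EG ¬q) ∧ b)) = {n1, n5}
n0 ∉ Sat(EF ((EG ¬q) ∧ b)) = {n1, n5}, so the formula does not hold at n0.

No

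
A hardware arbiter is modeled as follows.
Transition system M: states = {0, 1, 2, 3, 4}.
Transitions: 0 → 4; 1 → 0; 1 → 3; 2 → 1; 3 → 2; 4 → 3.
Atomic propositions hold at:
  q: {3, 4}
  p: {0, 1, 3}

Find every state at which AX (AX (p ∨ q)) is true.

Sat(p ∨ q) = {0, 1, 3, 4}
Sat(AX (p ∨ q)) = {s : every successor in {0, 1, 3, 4}} = {0, 1, 2, 4}
Sat(AX (AX (p ∨ q))) = {s : every successor in {0, 1, 2, 4}} = {0, 2, 3}

{0, 2, 3}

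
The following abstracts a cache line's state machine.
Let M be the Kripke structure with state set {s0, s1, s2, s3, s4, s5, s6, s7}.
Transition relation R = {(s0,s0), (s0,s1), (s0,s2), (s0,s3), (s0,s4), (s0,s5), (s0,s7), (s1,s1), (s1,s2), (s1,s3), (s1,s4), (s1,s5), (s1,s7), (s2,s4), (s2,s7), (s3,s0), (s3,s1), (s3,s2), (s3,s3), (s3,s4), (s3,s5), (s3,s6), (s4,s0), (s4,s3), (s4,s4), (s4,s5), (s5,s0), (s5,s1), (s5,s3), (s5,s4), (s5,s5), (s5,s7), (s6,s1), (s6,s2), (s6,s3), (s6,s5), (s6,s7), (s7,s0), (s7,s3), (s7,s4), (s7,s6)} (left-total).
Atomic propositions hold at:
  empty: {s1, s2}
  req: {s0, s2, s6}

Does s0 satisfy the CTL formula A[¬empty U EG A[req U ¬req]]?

Sat(¬empty) = {s0, s3, s4, s5, s6, s7}
Sat(¬req) = {s1, s3, s4, s5, s7}
A[req U ¬req]: least fixpoint, start Z0 = Sat(¬req) = {s1, s3, s4, s5, s7}, add states in Sat(req) with every successor in Z. Z1 = {s1, s2, s3, s4, s5, s7}; Z2 = {s1, s2, s3, s4, s5, s6, s7}; fixed.
Sat(A[req U ¬req]) = {s1, s2, s3, s4, s5, s6, s7}
EG A[req U ¬req]: greatest fixpoint, start Z0 = {s1, s2, s3, s4, s5, s6, s7}, keep only states in Sat with some successor in Z. Already a fixed point.
Sat(EG A[req U ¬req]) = {s1, s2, s3, s4, s5, s6, s7}
A[¬empty U EG A[req U ¬req]]: least fixpoint, start Z0 = Sat(EG A[req U ¬req]) = {s1, s2, s3, s4, s5, s6, s7}, add states in Sat(¬empty) with every successor in Z. Already a fixed point.
Sat(A[¬empty U EG A[req U ¬req]]) = {s1, s2, s3, s4, s5, s6, s7}
s0 ∉ Sat(A[¬empty U EG A[req U ¬req]]) = {s1, s2, s3, s4, s5, s6, s7}, so the formula does not hold at s0.

No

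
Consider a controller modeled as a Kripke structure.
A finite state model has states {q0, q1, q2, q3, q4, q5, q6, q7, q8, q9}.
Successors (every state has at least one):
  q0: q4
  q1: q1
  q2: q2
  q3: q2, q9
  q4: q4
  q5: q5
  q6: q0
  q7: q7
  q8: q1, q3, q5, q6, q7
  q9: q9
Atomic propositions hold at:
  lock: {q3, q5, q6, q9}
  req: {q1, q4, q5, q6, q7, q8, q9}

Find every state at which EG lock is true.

{q3, q5, q9}

EG lock: greatest fixpoint, start Z0 = {q3, q5, q6, q9}, keep only states in Sat with some successor in Z. Z1 = {q3, q5, q9}; fixed.
Sat(EG lock) = {q3, q5, q9}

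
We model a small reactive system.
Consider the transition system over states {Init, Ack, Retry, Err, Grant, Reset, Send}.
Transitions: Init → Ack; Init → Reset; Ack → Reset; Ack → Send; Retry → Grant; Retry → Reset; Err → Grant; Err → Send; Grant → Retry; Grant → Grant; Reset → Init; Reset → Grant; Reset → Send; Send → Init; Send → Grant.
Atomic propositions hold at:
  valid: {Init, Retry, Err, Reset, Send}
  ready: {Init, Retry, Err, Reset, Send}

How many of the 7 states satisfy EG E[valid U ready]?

5

E[valid U ready]: least fixpoint, start Z0 = Sat(ready) = {Init, Retry, Err, Reset, Send}, add states in Sat(valid) with some successor in Z. Already a fixed point.
Sat(E[valid U ready]) = {Init, Retry, Err, Reset, Send}
EG E[valid U ready]: greatest fixpoint, start Z0 = {Init, Retry, Err, Reset, Send}, keep only states in Sat with some successor in Z. Already a fixed point.
Sat(EG E[valid U ready]) = {Init, Retry, Err, Reset, Send}
|Sat(EG E[valid U ready])| = |{Init, Retry, Err, Reset, Send}| = 5.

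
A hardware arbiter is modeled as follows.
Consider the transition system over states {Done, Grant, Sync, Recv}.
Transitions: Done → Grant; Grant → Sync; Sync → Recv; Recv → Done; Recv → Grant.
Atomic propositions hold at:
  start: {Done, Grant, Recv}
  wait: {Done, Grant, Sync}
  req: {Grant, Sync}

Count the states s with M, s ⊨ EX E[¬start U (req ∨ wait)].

3

Sat(¬start) = {Sync}
Sat(req ∨ wait) = {Done, Grant, Sync}
E[¬start U (req ∨ wait)]: least fixpoint, start Z0 = Sat((req ∨ wait)) = {Done, Grant, Sync}, add states in Sat(¬start) with some successor in Z. Already a fixed point.
Sat(E[¬start U (req ∨ wait)]) = {Done, Grant, Sync}
Sat(EX E[¬start U (req ∨ wait)]) = {s : some successor in {Done, Grant, Sync}} = {Done, Grant, Recv}
|Sat(EX E[¬start U (req ∨ wait)])| = |{Done, Grant, Recv}| = 3.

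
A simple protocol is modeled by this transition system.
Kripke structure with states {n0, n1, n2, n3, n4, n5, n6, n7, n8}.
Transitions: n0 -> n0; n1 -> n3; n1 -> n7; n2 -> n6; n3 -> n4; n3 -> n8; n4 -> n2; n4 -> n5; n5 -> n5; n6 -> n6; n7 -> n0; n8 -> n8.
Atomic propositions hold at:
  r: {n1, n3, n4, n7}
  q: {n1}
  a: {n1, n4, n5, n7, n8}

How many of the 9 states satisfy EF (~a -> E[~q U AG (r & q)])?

Sat(~a) = {n0, n2, n3, n6}
Sat(~q) = {n0, n2, n3, n4, n5, n6, n7, n8}
Sat(r & q) = {n1}
AG (r & q): greatest fixpoint, start Z0 = {n1}, keep only states in Sat with every successor in Z. Z1 = ∅; fixed.
Sat(AG (r & q)) = ∅
E[~q U AG (r & q)]: least fixpoint, start Z0 = Sat(AG (r & q)) = ∅, add states in Sat(~q) with some successor in Z. Already a fixed point.
Sat(E[~q U AG (r & q)]) = ∅
Sat(~a -> E[~q U AG (r & q)]) = {n1, n4, n5, n7, n8}
EF (~a -> E[~q U AG (r & q)]): least fixpoint, start Z0 = {n1, n4, n5, n7, n8}, add states with some successor in Z. Z1 = {n1, n3, n4, n5, n7, n8}; fixed.
Sat(EF (~a -> E[~q U AG (r & q)])) = {n1, n3, n4, n5, n7, n8}
|Sat(EF (~a -> E[~q U AG (r & q)]))| = |{n1, n3, n4, n5, n7, n8}| = 6.

6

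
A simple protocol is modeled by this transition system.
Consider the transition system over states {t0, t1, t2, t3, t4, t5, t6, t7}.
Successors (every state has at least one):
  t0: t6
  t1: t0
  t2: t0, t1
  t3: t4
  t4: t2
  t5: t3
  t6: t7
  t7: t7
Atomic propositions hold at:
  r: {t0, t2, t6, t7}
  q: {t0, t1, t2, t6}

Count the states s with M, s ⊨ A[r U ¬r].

Sat(¬r) = {t1, t3, t4, t5}
A[r U ¬r]: least fixpoint, start Z0 = Sat(¬r) = {t1, t3, t4, t5}, add states in Sat(r) with every successor in Z. Already a fixed point.
Sat(A[r U ¬r]) = {t1, t3, t4, t5}
|Sat(A[r U ¬r])| = |{t1, t3, t4, t5}| = 4.

4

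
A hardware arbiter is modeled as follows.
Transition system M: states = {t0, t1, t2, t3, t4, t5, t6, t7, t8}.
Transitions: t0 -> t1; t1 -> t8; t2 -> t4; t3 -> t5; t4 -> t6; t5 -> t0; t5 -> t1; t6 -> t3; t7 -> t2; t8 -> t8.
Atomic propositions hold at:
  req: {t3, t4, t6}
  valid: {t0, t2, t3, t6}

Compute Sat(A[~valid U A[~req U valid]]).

{t0, t2, t3, t4, t6, t7}

Sat(~valid) = {t1, t4, t5, t7, t8}
Sat(~req) = {t0, t1, t2, t5, t7, t8}
A[~req U valid]: least fixpoint, start Z0 = Sat(valid) = {t0, t2, t3, t6}, add states in Sat(~req) with every successor in Z. Z1 = {t0, t2, t3, t6, t7}; fixed.
Sat(A[~req U valid]) = {t0, t2, t3, t6, t7}
A[~valid U A[~req U valid]]: least fixpoint, start Z0 = Sat(A[~req U valid]) = {t0, t2, t3, t6, t7}, add states in Sat(~valid) with every successor in Z. Z1 = {t0, t2, t3, t4, t6, t7}; fixed.
Sat(A[~valid U A[~req U valid]]) = {t0, t2, t3, t4, t6, t7}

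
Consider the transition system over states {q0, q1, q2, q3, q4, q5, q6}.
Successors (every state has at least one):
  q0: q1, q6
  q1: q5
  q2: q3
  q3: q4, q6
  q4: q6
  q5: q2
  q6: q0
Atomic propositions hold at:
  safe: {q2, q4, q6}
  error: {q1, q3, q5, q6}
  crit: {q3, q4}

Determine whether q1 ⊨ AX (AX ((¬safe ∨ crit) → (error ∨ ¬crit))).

Sat(¬safe) = {q0, q1, q3, q5}
Sat(¬safe ∨ crit) = {q0, q1, q3, q4, q5}
Sat(¬crit) = {q0, q1, q2, q5, q6}
Sat(error ∨ ¬crit) = {q0, q1, q2, q3, q5, q6}
Sat((¬safe ∨ crit) → (error ∨ ¬crit)) = {q0, q1, q2, q3, q5, q6}
Sat(AX ((¬safe ∨ crit) → (error ∨ ¬crit))) = {s : every successor in {q0, q1, q2, q3, q5, q6}} = {q0, q1, q2, q4, q5, q6}
Sat(AX (AX ((¬safe ∨ crit) → (error ∨ ¬crit)))) = {s : every successor in {q0, q1, q2, q4, q5, q6}} = {q0, q1, q3, q4, q5, q6}
q1 ∈ Sat(AX (AX ((¬safe ∨ crit) → (error ∨ ¬crit)))) = {q0, q1, q3, q4, q5, q6}, so the formula holds at q1.

Yes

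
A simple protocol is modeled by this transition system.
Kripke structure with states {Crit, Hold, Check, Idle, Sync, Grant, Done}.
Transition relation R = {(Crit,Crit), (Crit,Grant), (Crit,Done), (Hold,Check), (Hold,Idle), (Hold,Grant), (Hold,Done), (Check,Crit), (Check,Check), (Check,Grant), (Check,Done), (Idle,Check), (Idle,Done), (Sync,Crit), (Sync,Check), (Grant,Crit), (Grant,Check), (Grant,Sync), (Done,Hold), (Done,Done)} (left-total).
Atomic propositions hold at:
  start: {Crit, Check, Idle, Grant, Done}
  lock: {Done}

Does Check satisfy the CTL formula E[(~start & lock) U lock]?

Sat(~start) = {Hold, Sync}
Sat(~start & lock) = ∅
E[(~start & lock) U lock]: least fixpoint, start Z0 = Sat(lock) = {Done}, add states in Sat(~start & lock) with some successor in Z. Already a fixed point.
Sat(E[(~start & lock) U lock]) = {Done}
Check ∉ Sat(E[(~start & lock) U lock]) = {Done}, so the formula does not hold at Check.

No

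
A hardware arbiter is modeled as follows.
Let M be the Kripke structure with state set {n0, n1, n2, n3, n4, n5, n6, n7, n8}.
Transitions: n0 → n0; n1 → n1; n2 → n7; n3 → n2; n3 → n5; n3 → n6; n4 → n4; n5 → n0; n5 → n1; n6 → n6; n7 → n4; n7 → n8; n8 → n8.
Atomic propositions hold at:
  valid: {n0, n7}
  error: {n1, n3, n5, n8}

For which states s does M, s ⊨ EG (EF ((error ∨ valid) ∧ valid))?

{n0, n3, n5}

Sat(error ∨ valid) = {n0, n1, n3, n5, n7, n8}
Sat((error ∨ valid) ∧ valid) = {n0, n7}
EF ((error ∨ valid) ∧ valid): least fixpoint, start Z0 = {n0, n7}, add states with some successor in Z. Z1 = {n0, n2, n5, n7}; Z2 = {n0, n2, n3, n5, n7}; fixed.
Sat(EF ((error ∨ valid) ∧ valid)) = {n0, n2, n3, n5, n7}
EG (EF ((error ∨ valid) ∧ valid)): greatest fixpoint, start Z0 = {n0, n2, n3, n5, n7}, keep only states in Sat with some successor in Z. Z1 = {n0, n2, n3, n5}; Z2 = {n0, n3, n5}; fixed.
Sat(EG (EF ((error ∨ valid) ∧ valid))) = {n0, n3, n5}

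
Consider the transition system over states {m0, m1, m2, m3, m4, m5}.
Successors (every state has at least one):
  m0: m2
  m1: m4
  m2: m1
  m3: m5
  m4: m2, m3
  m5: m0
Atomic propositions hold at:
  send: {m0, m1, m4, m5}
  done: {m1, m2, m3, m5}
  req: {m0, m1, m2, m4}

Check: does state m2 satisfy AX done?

Yes

Sat(AX done) = {s : every successor in {m1, m2, m3, m5}} = {m0, m2, m3, m4}
m2 ∈ Sat(AX done) = {m0, m2, m3, m4}, so the formula holds at m2.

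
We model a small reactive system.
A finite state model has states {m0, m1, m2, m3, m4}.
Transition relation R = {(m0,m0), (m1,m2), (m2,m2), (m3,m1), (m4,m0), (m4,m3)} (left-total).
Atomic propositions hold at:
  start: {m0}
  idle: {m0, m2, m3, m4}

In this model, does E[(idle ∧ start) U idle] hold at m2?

Sat(idle ∧ start) = {m0}
E[(idle ∧ start) U idle]: least fixpoint, start Z0 = Sat(idle) = {m0, m2, m3, m4}, add states in Sat(idle ∧ start) with some successor in Z. Already a fixed point.
Sat(E[(idle ∧ start) U idle]) = {m0, m2, m3, m4}
m2 ∈ Sat(E[(idle ∧ start) U idle]) = {m0, m2, m3, m4}, so the formula holds at m2.

Yes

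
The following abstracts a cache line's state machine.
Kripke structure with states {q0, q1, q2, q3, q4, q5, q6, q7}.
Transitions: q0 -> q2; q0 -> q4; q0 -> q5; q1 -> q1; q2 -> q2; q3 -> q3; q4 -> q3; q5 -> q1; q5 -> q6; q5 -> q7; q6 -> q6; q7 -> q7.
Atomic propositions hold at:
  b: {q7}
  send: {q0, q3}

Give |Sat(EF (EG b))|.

3

EG b: greatest fixpoint, start Z0 = {q7}, keep only states in Sat with some successor in Z. Already a fixed point.
Sat(EG b) = {q7}
EF (EG b): least fixpoint, start Z0 = {q7}, add states with some successor in Z. Z1 = {q5, q7}; Z2 = {q0, q5, q7}; fixed.
Sat(EF (EG b)) = {q0, q5, q7}
|Sat(EF (EG b))| = |{q0, q5, q7}| = 3.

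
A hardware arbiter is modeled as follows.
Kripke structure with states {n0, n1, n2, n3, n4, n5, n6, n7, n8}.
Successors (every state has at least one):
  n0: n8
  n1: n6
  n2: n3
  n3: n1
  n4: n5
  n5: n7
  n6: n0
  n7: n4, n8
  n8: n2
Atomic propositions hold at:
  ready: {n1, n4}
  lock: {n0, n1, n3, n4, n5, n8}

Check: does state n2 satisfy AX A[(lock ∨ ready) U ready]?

Yes

Sat(lock ∨ ready) = {n0, n1, n3, n4, n5, n8}
A[(lock ∨ ready) U ready]: least fixpoint, start Z0 = Sat(ready) = {n1, n4}, add states in Sat(lock ∨ ready) with every successor in Z. Z1 = {n1, n3, n4}; fixed.
Sat(A[(lock ∨ ready) U ready]) = {n1, n3, n4}
Sat(AX A[(lock ∨ ready) U ready]) = {s : every successor in {n1, n3, n4}} = {n2, n3}
n2 ∈ Sat(AX A[(lock ∨ ready) U ready]) = {n2, n3}, so the formula holds at n2.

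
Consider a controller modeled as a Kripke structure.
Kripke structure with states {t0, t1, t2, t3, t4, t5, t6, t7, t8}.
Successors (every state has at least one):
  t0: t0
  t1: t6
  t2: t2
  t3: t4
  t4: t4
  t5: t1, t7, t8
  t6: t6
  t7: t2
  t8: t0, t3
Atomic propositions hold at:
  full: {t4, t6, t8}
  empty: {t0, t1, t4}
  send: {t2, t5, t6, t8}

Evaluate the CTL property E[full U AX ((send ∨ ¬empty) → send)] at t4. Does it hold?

Sat(¬empty) = {t2, t3, t5, t6, t7, t8}
Sat(send ∨ ¬empty) = {t2, t3, t5, t6, t7, t8}
Sat((send ∨ ¬empty) → send) = {t0, t1, t2, t4, t5, t6, t8}
Sat(AX ((send ∨ ¬empty) → send)) = {s : every successor in {t0, t1, t2, t4, t5, t6, t8}} = {t0, t1, t2, t3, t4, t6, t7}
E[full U AX ((send ∨ ¬empty) → send)]: least fixpoint, start Z0 = Sat(AX ((send ∨ ¬empty) → send)) = {t0, t1, t2, t3, t4, t6, t7}, add states in Sat(full) with some successor in Z. Z1 = {t0, t1, t2, t3, t4, t6, t7, t8}; fixed.
Sat(E[full U AX ((send ∨ ¬empty) → send)]) = {t0, t1, t2, t3, t4, t6, t7, t8}
t4 ∈ Sat(E[full U AX ((send ∨ ¬empty) → send)]) = {t0, t1, t2, t3, t4, t6, t7, t8}, so the formula holds at t4.

Yes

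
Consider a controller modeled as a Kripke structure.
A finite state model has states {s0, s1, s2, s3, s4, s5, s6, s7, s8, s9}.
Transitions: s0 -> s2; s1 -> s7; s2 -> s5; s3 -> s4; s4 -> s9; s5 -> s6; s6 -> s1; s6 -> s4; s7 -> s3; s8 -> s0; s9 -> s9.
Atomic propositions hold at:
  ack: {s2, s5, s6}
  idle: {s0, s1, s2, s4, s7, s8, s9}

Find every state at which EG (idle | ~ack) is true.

{s1, s3, s4, s7, s9}

Sat(~ack) = {s0, s1, s3, s4, s7, s8, s9}
Sat(idle | ~ack) = {s0, s1, s2, s3, s4, s7, s8, s9}
EG (idle | ~ack): greatest fixpoint, start Z0 = {s0, s1, s2, s3, s4, s7, s8, s9}, keep only states in Sat with some successor in Z. Z1 = {s0, s1, s3, s4, s7, s8, s9}; Z2 = {s1, s3, s4, s7, s8, s9}; Z3 = {s1, s3, s4, s7, s9}; fixed.
Sat(EG (idle | ~ack)) = {s1, s3, s4, s7, s9}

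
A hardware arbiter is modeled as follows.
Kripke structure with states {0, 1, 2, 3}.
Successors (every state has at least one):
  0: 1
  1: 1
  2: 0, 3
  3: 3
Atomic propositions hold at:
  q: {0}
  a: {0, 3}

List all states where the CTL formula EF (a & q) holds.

{0, 2}

Sat(a & q) = {0}
EF (a & q): least fixpoint, start Z0 = {0}, add states with some successor in Z. Z1 = {0, 2}; fixed.
Sat(EF (a & q)) = {0, 2}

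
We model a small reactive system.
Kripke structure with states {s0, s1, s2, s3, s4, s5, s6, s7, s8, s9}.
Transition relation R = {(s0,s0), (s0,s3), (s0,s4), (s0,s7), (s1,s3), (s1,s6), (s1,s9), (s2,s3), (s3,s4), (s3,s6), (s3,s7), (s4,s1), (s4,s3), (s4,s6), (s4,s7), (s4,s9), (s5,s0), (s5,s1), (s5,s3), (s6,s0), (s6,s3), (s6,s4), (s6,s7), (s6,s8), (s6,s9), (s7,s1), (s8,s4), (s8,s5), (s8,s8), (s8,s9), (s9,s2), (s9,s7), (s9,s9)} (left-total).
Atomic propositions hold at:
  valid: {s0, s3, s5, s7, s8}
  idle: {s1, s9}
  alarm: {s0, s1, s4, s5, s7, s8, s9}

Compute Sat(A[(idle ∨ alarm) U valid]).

{s0, s3, s5, s7, s8}

Sat(idle ∨ alarm) = {s0, s1, s4, s5, s7, s8, s9}
A[(idle ∨ alarm) U valid]: least fixpoint, start Z0 = Sat(valid) = {s0, s3, s5, s7, s8}, add states in Sat(idle ∨ alarm) with every successor in Z. Already a fixed point.
Sat(A[(idle ∨ alarm) U valid]) = {s0, s3, s5, s7, s8}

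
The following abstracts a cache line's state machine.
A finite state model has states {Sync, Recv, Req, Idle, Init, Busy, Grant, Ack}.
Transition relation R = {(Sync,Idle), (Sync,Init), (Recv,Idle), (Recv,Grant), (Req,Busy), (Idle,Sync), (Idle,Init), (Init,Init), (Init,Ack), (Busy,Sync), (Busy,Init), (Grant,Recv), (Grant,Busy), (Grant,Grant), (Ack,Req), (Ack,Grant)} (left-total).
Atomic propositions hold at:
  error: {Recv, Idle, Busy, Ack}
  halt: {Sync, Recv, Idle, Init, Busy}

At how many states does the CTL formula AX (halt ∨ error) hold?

5

Sat(halt ∨ error) = {Sync, Recv, Idle, Init, Busy, Ack}
Sat(AX (halt ∨ error)) = {s : every successor in {Sync, Recv, Idle, Init, Busy, Ack}} = {Sync, Req, Idle, Init, Busy}
|Sat(AX (halt ∨ error))| = |{Sync, Req, Idle, Init, Busy}| = 5.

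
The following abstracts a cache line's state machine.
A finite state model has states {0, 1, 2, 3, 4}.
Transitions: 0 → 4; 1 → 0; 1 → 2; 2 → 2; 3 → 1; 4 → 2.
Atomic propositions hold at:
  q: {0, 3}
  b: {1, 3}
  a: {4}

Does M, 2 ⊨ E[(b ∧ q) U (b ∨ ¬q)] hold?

Yes

Sat(b ∧ q) = {3}
Sat(¬q) = {1, 2, 4}
Sat(b ∨ ¬q) = {1, 2, 3, 4}
E[(b ∧ q) U (b ∨ ¬q)]: least fixpoint, start Z0 = Sat((b ∨ ¬q)) = {1, 2, 3, 4}, add states in Sat(b ∧ q) with some successor in Z. Already a fixed point.
Sat(E[(b ∧ q) U (b ∨ ¬q)]) = {1, 2, 3, 4}
2 ∈ Sat(E[(b ∧ q) U (b ∨ ¬q)]) = {1, 2, 3, 4}, so the formula holds at 2.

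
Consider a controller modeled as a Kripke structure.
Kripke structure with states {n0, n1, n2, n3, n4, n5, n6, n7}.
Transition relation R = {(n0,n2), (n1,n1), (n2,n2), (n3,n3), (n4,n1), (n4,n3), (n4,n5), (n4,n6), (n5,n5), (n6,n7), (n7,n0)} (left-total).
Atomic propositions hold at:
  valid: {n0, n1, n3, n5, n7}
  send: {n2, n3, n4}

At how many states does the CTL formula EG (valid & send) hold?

1

Sat(valid & send) = {n3}
EG (valid & send): greatest fixpoint, start Z0 = {n3}, keep only states in Sat with some successor in Z. Already a fixed point.
Sat(EG (valid & send)) = {n3}
|Sat(EG (valid & send))| = |{n3}| = 1.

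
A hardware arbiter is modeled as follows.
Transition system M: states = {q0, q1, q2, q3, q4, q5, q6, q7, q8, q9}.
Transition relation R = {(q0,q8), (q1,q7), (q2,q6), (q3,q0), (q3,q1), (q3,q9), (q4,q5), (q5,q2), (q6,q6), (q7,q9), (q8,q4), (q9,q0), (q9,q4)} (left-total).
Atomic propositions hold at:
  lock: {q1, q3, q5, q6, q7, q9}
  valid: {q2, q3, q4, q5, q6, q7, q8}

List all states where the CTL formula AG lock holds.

AG lock: greatest fixpoint, start Z0 = {q1, q3, q5, q6, q7, q9}, keep only states in Sat with every successor in Z. Z1 = {q1, q6, q7}; Z2 = {q1, q6}; Z3 = {q6}; fixed.
Sat(AG lock) = {q6}

{q6}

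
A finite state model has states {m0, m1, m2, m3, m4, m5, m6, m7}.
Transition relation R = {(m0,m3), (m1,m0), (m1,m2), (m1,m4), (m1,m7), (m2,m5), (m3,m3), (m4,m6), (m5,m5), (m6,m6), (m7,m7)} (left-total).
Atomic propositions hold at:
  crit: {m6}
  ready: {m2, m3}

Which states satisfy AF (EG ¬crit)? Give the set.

Sat(¬crit) = {m0, m1, m2, m3, m4, m5, m7}
EG ¬crit: greatest fixpoint, start Z0 = {m0, m1, m2, m3, m4, m5, m7}, keep only states in Sat with some successor in Z. Z1 = {m0, m1, m2, m3, m5, m7}; fixed.
Sat(EG ¬crit) = {m0, m1, m2, m3, m5, m7}
AF (EG ¬crit): least fixpoint, start Z0 = {m0, m1, m2, m3, m5, m7}, add states with every successor in Z. Already a fixed point.
Sat(AF (EG ¬crit)) = {m0, m1, m2, m3, m5, m7}

{m0, m1, m2, m3, m5, m7}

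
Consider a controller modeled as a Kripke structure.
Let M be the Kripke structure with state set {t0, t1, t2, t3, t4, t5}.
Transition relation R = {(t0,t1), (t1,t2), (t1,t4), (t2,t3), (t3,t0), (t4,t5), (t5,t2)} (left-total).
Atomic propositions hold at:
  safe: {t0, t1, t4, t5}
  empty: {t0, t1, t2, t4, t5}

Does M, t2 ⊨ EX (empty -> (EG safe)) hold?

Yes

EG safe: greatest fixpoint, start Z0 = {t0, t1, t4, t5}, keep only states in Sat with some successor in Z. Z1 = {t0, t1, t4}; Z2 = {t0, t1}; Z3 = {t0}; Z4 = ∅; fixed.
Sat(EG safe) = ∅
Sat(empty -> (EG safe)) = {t3}
Sat(EX (empty -> (EG safe))) = {s : some successor in {t3}} = {t2}
t2 ∈ Sat(EX (empty -> (EG safe))) = {t2}, so the formula holds at t2.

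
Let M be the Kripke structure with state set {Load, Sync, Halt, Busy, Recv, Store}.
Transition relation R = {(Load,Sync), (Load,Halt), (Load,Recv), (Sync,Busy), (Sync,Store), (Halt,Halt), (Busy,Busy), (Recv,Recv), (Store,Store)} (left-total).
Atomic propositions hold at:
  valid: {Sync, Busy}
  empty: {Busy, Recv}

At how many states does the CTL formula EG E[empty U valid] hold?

E[empty U valid]: least fixpoint, start Z0 = Sat(valid) = {Sync, Busy}, add states in Sat(empty) with some successor in Z. Already a fixed point.
Sat(E[empty U valid]) = {Sync, Busy}
EG E[empty U valid]: greatest fixpoint, start Z0 = {Sync, Busy}, keep only states in Sat with some successor in Z. Already a fixed point.
Sat(EG E[empty U valid]) = {Sync, Busy}
|Sat(EG E[empty U valid])| = |{Sync, Busy}| = 2.

2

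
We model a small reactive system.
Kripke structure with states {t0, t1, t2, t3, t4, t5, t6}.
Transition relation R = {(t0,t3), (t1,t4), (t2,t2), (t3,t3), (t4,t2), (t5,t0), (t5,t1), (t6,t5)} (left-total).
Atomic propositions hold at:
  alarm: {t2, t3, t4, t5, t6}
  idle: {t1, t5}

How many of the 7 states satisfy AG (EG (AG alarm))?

3

AG alarm: greatest fixpoint, start Z0 = {t2, t3, t4, t5, t6}, keep only states in Sat with every successor in Z. Z1 = {t2, t3, t4, t6}; Z2 = {t2, t3, t4}; fixed.
Sat(AG alarm) = {t2, t3, t4}
EG (AG alarm): greatest fixpoint, start Z0 = {t2, t3, t4}, keep only states in Sat with some successor in Z. Already a fixed point.
Sat(EG (AG alarm)) = {t2, t3, t4}
AG (EG (AG alarm)): greatest fixpoint, start Z0 = {t2, t3, t4}, keep only states in Sat with every successor in Z. Already a fixed point.
Sat(AG (EG (AG alarm))) = {t2, t3, t4}
|Sat(AG (EG (AG alarm)))| = |{t2, t3, t4}| = 3.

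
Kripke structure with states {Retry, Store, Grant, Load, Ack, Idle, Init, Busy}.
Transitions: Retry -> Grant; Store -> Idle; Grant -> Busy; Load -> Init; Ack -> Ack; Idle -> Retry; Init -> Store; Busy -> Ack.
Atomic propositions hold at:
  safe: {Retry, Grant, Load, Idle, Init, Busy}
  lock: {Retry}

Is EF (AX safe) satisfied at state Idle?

Sat(AX safe) = {s : every successor in {Retry, Grant, Load, Idle, Init, Busy}} = {Retry, Store, Grant, Load, Idle}
EF (AX safe): least fixpoint, start Z0 = {Retry, Store, Grant, Load, Idle}, add states with some successor in Z. Z1 = {Retry, Store, Grant, Load, Idle, Init}; fixed.
Sat(EF (AX safe)) = {Retry, Store, Grant, Load, Idle, Init}
Idle ∈ Sat(EF (AX safe)) = {Retry, Store, Grant, Load, Idle, Init}, so the formula holds at Idle.

Yes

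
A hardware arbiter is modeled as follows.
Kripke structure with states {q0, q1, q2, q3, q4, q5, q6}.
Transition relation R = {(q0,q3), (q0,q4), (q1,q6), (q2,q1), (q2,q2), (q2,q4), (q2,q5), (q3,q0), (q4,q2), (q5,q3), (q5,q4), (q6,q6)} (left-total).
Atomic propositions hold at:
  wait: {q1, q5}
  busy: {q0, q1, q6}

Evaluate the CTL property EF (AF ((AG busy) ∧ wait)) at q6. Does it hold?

No

AG busy: greatest fixpoint, start Z0 = {q0, q1, q6}, keep only states in Sat with every successor in Z. Z1 = {q1, q6}; fixed.
Sat(AG busy) = {q1, q6}
Sat((AG busy) ∧ wait) = {q1}
AF ((AG busy) ∧ wait): least fixpoint, start Z0 = {q1}, add states with every successor in Z. Already a fixed point.
Sat(AF ((AG busy) ∧ wait)) = {q1}
EF (AF ((AG busy) ∧ wait)): least fixpoint, start Z0 = {q1}, add states with some successor in Z. Z1 = {q1, q2}; Z2 = {q1, q2, q4}; Z3 = {q0, q1, q2, q4, q5}; Z4 = {q0, q1, q2, q3, q4, q5}; fixed.
Sat(EF (AF ((AG busy) ∧ wait))) = {q0, q1, q2, q3, q4, q5}
q6 ∉ Sat(EF (AF ((AG busy) ∧ wait))) = {q0, q1, q2, q3, q4, q5}, so the formula does not hold at q6.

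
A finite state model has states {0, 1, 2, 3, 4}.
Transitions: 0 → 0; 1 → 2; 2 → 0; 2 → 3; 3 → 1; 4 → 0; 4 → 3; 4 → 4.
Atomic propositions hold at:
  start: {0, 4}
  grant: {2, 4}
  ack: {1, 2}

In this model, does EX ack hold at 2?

Sat(EX ack) = {s : some successor in {1, 2}} = {1, 3}
2 ∉ Sat(EX ack) = {1, 3}, so the formula does not hold at 2.

No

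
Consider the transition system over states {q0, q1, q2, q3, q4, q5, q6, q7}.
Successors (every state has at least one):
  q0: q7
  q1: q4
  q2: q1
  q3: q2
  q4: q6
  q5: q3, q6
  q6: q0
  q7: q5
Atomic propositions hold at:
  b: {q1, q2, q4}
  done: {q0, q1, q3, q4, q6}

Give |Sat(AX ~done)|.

Sat(~done) = {q2, q5, q7}
Sat(AX ~done) = {s : every successor in {q2, q5, q7}} = {q0, q3, q7}
|Sat(AX ~done)| = |{q0, q3, q7}| = 3.

3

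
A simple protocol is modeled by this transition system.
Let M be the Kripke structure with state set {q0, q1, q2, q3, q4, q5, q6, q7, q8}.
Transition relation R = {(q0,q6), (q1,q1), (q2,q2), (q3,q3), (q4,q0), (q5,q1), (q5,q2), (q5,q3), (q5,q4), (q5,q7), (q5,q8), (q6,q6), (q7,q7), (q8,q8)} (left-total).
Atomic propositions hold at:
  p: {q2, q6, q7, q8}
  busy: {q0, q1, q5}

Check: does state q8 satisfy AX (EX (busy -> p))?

Sat(busy -> p) = {q2, q3, q4, q6, q7, q8}
Sat(EX (busy -> p)) = {s : some successor in {q2, q3, q4, q6, q7, q8}} = {q0, q2, q3, q5, q6, q7, q8}
Sat(AX (EX (busy -> p))) = {s : every successor in {q0, q2, q3, q5, q6, q7, q8}} = {q0, q2, q3, q4, q6, q7, q8}
q8 ∈ Sat(AX (EX (busy -> p))) = {q0, q2, q3, q4, q6, q7, q8}, so the formula holds at q8.

Yes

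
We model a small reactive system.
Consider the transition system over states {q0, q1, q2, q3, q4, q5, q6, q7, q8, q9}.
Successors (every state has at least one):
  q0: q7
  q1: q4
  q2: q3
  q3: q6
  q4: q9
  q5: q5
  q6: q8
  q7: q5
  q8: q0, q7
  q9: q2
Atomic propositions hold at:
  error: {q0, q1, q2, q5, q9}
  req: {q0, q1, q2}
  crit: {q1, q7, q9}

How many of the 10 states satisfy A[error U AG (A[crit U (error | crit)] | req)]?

3

Sat(error | crit) = {q0, q1, q2, q5, q7, q9}
A[crit U (error | crit)]: least fixpoint, start Z0 = Sat((error | crit)) = {q0, q1, q2, q5, q7, q9}, add states in Sat(crit) with every successor in Z. Already a fixed point.
Sat(A[crit U (error | crit)]) = {q0, q1, q2, q5, q7, q9}
Sat(A[crit U (error | crit)] | req) = {q0, q1, q2, q5, q7, q9}
AG (A[crit U (error | crit)] | req): greatest fixpoint, start Z0 = {q0, q1, q2, q5, q7, q9}, keep only states in Sat with every successor in Z. Z1 = {q0, q5, q7, q9}; Z2 = {q0, q5, q7}; fixed.
Sat(AG (A[crit U (error | crit)] | req)) = {q0, q5, q7}
A[error U AG (A[crit U (error | crit)] | req)]: least fixpoint, start Z0 = Sat(AG (A[crit U (error | crit)] | req)) = {q0, q5, q7}, add states in Sat(error) with every successor in Z. Already a fixed point.
Sat(A[error U AG (A[crit U (error | crit)] | req)]) = {q0, q5, q7}
|Sat(A[error U AG (A[crit U (error | crit)] | req)])| = |{q0, q5, q7}| = 3.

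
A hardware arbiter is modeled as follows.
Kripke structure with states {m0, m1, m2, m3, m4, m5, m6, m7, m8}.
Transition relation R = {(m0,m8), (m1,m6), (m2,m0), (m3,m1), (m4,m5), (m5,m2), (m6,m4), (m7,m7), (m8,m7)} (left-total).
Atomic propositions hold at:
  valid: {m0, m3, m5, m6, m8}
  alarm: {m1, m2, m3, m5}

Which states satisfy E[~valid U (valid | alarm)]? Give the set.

Sat(~valid) = {m1, m2, m4, m7}
Sat(valid | alarm) = {m0, m1, m2, m3, m5, m6, m8}
E[~valid U (valid | alarm)]: least fixpoint, start Z0 = Sat((valid | alarm)) = {m0, m1, m2, m3, m5, m6, m8}, add states in Sat(~valid) with some successor in Z. Z1 = {m0, m1, m2, m3, m4, m5, m6, m8}; fixed.
Sat(E[~valid U (valid | alarm)]) = {m0, m1, m2, m3, m4, m5, m6, m8}

{m0, m1, m2, m3, m4, m5, m6, m8}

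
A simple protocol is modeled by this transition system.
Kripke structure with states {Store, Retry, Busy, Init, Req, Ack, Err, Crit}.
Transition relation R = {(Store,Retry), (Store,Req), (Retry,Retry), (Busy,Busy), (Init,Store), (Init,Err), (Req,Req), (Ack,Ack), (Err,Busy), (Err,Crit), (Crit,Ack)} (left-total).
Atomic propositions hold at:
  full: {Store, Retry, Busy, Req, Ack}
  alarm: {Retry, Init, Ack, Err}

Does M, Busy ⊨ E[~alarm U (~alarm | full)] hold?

Yes

Sat(~alarm) = {Store, Busy, Req, Crit}
Sat(~alarm | full) = {Store, Retry, Busy, Req, Ack, Crit}
E[~alarm U (~alarm | full)]: least fixpoint, start Z0 = Sat((~alarm | full)) = {Store, Retry, Busy, Req, Ack, Crit}, add states in Sat(~alarm) with some successor in Z. Already a fixed point.
Sat(E[~alarm U (~alarm | full)]) = {Store, Retry, Busy, Req, Ack, Crit}
Busy ∈ Sat(E[~alarm U (~alarm | full)]) = {Store, Retry, Busy, Req, Ack, Crit}, so the formula holds at Busy.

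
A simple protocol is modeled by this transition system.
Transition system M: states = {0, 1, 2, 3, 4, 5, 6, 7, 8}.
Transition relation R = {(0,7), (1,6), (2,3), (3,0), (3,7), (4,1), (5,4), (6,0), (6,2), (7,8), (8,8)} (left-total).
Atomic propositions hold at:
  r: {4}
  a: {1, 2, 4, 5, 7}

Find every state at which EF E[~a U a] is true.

Sat(~a) = {0, 3, 6, 8}
E[~a U a]: least fixpoint, start Z0 = Sat(a) = {1, 2, 4, 5, 7}, add states in Sat(~a) with some successor in Z. Z1 = {0, 1, 2, 3, 4, 5, 6, 7}; fixed.
Sat(E[~a U a]) = {0, 1, 2, 3, 4, 5, 6, 7}
EF E[~a U a]: least fixpoint, start Z0 = {0, 1, 2, 3, 4, 5, 6, 7}, add states with some successor in Z. Already a fixed point.
Sat(EF E[~a U a]) = {0, 1, 2, 3, 4, 5, 6, 7}

{0, 1, 2, 3, 4, 5, 6, 7}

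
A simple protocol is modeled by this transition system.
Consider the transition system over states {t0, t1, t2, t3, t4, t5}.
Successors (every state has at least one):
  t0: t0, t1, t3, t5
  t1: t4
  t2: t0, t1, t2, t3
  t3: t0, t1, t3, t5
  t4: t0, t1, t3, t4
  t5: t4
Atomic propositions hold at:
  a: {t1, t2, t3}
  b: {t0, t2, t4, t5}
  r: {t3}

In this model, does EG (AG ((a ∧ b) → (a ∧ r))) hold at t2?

No

Sat(a ∧ b) = {t2}
Sat(a ∧ r) = {t3}
Sat((a ∧ b) → (a ∧ r)) = {t0, t1, t3, t4, t5}
AG ((a ∧ b) → (a ∧ r)): greatest fixpoint, start Z0 = {t0, t1, t3, t4, t5}, keep only states in Sat with every successor in Z. Already a fixed point.
Sat(AG ((a ∧ b) → (a ∧ r))) = {t0, t1, t3, t4, t5}
EG (AG ((a ∧ b) → (a ∧ r))): greatest fixpoint, start Z0 = {t0, t1, t3, t4, t5}, keep only states in Sat with some successor in Z. Already a fixed point.
Sat(EG (AG ((a ∧ b) → (a ∧ r)))) = {t0, t1, t3, t4, t5}
t2 ∉ Sat(EG (AG ((a ∧ b) → (a ∧ r)))) = {t0, t1, t3, t4, t5}, so the formula does not hold at t2.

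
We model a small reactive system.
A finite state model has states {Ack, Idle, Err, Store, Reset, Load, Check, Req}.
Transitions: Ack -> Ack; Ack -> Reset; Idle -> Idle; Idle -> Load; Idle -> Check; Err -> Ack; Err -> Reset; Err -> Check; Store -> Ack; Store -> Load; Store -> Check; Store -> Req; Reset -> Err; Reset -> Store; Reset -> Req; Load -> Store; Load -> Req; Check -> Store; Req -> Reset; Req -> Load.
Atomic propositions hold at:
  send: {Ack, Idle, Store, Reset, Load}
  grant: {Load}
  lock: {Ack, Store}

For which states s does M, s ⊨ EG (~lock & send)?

Sat(~lock) = {Idle, Err, Reset, Load, Check, Req}
Sat(~lock & send) = {Idle, Reset, Load}
EG (~lock & send): greatest fixpoint, start Z0 = {Idle, Reset, Load}, keep only states in Sat with some successor in Z. Z1 = {Idle}; fixed.
Sat(EG (~lock & send)) = {Idle}

{Idle}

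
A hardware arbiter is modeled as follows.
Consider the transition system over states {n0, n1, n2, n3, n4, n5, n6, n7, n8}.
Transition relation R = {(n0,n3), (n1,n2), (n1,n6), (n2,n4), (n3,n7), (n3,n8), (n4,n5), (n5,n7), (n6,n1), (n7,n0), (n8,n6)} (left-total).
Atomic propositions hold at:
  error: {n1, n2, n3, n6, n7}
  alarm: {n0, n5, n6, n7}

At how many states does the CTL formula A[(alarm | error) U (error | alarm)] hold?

7

Sat(alarm | error) = {n0, n1, n2, n3, n5, n6, n7}
Sat(error | alarm) = {n0, n1, n2, n3, n5, n6, n7}
A[(alarm | error) U (error | alarm)]: least fixpoint, start Z0 = Sat((error | alarm)) = {n0, n1, n2, n3, n5, n6, n7}, add states in Sat(alarm | error) with every successor in Z. Already a fixed point.
Sat(A[(alarm | error) U (error | alarm)]) = {n0, n1, n2, n3, n5, n6, n7}
|Sat(A[(alarm | error) U (error | alarm)])| = |{n0, n1, n2, n3, n5, n6, n7}| = 7.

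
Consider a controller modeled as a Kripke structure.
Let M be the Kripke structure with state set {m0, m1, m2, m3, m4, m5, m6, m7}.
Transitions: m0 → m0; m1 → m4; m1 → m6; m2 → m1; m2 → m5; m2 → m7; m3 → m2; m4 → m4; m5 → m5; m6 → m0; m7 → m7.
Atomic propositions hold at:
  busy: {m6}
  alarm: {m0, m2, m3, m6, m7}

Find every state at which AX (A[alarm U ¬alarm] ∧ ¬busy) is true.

{m4, m5}

Sat(¬alarm) = {m1, m4, m5}
A[alarm U ¬alarm]: least fixpoint, start Z0 = Sat(¬alarm) = {m1, m4, m5}, add states in Sat(alarm) with every successor in Z. Already a fixed point.
Sat(A[alarm U ¬alarm]) = {m1, m4, m5}
Sat(¬busy) = {m0, m1, m2, m3, m4, m5, m7}
Sat(A[alarm U ¬alarm] ∧ ¬busy) = {m1, m4, m5}
Sat(AX (A[alarm U ¬alarm] ∧ ¬busy)) = {s : every successor in {m1, m4, m5}} = {m4, m5}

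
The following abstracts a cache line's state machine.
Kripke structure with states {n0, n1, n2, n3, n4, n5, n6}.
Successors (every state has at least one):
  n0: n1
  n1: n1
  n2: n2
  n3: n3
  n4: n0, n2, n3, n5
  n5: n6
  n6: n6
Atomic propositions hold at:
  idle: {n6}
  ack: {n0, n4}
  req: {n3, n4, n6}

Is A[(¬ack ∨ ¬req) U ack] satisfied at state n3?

Sat(¬ack) = {n1, n2, n3, n5, n6}
Sat(¬req) = {n0, n1, n2, n5}
Sat(¬ack ∨ ¬req) = {n0, n1, n2, n3, n5, n6}
A[(¬ack ∨ ¬req) U ack]: least fixpoint, start Z0 = Sat(ack) = {n0, n4}, add states in Sat(¬ack ∨ ¬req) with every successor in Z. Already a fixed point.
Sat(A[(¬ack ∨ ¬req) U ack]) = {n0, n4}
n3 ∉ Sat(A[(¬ack ∨ ¬req) U ack]) = {n0, n4}, so the formula does not hold at n3.

No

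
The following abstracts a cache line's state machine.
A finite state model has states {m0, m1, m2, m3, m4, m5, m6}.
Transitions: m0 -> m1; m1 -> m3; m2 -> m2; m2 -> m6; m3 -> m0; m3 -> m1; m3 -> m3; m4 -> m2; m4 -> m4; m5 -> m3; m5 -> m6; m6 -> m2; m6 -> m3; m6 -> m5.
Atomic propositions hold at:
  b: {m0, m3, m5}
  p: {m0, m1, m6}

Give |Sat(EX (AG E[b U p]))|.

E[b U p]: least fixpoint, start Z0 = Sat(p) = {m0, m1, m6}, add states in Sat(b) with some successor in Z. Z1 = {m0, m1, m3, m5, m6}; fixed.
Sat(E[b U p]) = {m0, m1, m3, m5, m6}
AG E[b U p]: greatest fixpoint, start Z0 = {m0, m1, m3, m5, m6}, keep only states in Sat with every successor in Z. Z1 = {m0, m1, m3, m5}; Z2 = {m0, m1, m3}; fixed.
Sat(AG E[b U p]) = {m0, m1, m3}
Sat(EX (AG E[b U p])) = {s : some successor in {m0, m1, m3}} = {m0, m1, m3, m5, m6}
|Sat(EX (AG E[b U p]))| = |{m0, m1, m3, m5, m6}| = 5.

5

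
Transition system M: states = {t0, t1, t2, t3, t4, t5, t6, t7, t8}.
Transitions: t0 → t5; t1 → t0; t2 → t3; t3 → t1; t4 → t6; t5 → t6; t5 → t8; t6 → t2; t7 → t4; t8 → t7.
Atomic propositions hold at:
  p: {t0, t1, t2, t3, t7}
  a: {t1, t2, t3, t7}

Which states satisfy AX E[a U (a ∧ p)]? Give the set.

{t2, t3, t6, t8}

Sat(a ∧ p) = {t1, t2, t3, t7}
E[a U (a ∧ p)]: least fixpoint, start Z0 = Sat((a ∧ p)) = {t1, t2, t3, t7}, add states in Sat(a) with some successor in Z. Already a fixed point.
Sat(E[a U (a ∧ p)]) = {t1, t2, t3, t7}
Sat(AX E[a U (a ∧ p)]) = {s : every successor in {t1, t2, t3, t7}} = {t2, t3, t6, t8}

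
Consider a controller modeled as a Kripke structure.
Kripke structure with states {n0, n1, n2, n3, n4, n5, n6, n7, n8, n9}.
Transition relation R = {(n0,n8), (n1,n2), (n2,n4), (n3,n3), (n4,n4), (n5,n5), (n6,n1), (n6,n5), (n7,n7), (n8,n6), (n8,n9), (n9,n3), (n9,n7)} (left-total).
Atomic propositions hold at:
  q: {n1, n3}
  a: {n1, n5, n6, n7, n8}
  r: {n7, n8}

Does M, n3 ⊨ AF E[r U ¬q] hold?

Sat(¬q) = {n0, n2, n4, n5, n6, n7, n8, n9}
E[r U ¬q]: least fixpoint, start Z0 = Sat(¬q) = {n0, n2, n4, n5, n6, n7, n8, n9}, add states in Sat(r) with some successor in Z. Already a fixed point.
Sat(E[r U ¬q]) = {n0, n2, n4, n5, n6, n7, n8, n9}
AF E[r U ¬q]: least fixpoint, start Z0 = {n0, n2, n4, n5, n6, n7, n8, n9}, add states with every successor in Z. Z1 = {n0, n1, n2, n4, n5, n6, n7, n8, n9}; fixed.
Sat(AF E[r U ¬q]) = {n0, n1, n2, n4, n5, n6, n7, n8, n9}
n3 ∉ Sat(AF E[r U ¬q]) = {n0, n1, n2, n4, n5, n6, n7, n8, n9}, so the formula does not hold at n3.

No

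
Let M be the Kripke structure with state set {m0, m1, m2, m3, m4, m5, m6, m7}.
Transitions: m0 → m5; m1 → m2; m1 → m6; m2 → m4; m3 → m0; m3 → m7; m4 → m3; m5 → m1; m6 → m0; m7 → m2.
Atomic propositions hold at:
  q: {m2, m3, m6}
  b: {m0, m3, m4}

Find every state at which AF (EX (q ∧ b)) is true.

{m2, m4, m7}

Sat(q ∧ b) = {m3}
Sat(EX (q ∧ b)) = {s : some successor in {m3}} = {m4}
AF (EX (q ∧ b)): least fixpoint, start Z0 = {m4}, add states with every successor in Z. Z1 = {m2, m4}; Z2 = {m2, m4, m7}; fixed.
Sat(AF (EX (q ∧ b))) = {m2, m4, m7}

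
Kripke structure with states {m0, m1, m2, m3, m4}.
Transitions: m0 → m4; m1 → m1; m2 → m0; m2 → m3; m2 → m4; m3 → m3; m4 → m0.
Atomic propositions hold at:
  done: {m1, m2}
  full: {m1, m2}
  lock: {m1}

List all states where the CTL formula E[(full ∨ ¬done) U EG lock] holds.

Sat(¬done) = {m0, m3, m4}
Sat(full ∨ ¬done) = {m0, m1, m2, m3, m4}
EG lock: greatest fixpoint, start Z0 = {m1}, keep only states in Sat with some successor in Z. Already a fixed point.
Sat(EG lock) = {m1}
E[(full ∨ ¬done) U EG lock]: least fixpoint, start Z0 = Sat(EG lock) = {m1}, add states in Sat(full ∨ ¬done) with some successor in Z. Already a fixed point.
Sat(E[(full ∨ ¬done) U EG lock]) = {m1}

{m1}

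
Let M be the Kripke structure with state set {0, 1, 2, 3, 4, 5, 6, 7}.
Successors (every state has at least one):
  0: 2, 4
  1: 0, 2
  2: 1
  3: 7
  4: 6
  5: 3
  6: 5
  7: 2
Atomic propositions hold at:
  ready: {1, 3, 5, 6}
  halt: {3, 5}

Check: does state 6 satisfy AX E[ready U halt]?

E[ready U halt]: least fixpoint, start Z0 = Sat(halt) = {3, 5}, add states in Sat(ready) with some successor in Z. Z1 = {3, 5, 6}; fixed.
Sat(E[ready U halt]) = {3, 5, 6}
Sat(AX E[ready U halt]) = {s : every successor in {3, 5, 6}} = {4, 5, 6}
6 ∈ Sat(AX E[ready U halt]) = {4, 5, 6}, so the formula holds at 6.

Yes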